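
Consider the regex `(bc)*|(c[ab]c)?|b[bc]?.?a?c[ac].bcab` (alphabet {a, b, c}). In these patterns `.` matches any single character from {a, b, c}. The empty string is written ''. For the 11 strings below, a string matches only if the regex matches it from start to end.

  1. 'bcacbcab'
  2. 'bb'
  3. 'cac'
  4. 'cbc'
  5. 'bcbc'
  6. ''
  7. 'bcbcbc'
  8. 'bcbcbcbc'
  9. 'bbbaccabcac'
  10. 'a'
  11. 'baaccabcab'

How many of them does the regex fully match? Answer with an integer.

8

1 → match
2 → no match
3 → match
4 → match
5 → match
6 → match
7 → match
8 → match
9 → no match
10 → no match
11 → match
Total matched: 8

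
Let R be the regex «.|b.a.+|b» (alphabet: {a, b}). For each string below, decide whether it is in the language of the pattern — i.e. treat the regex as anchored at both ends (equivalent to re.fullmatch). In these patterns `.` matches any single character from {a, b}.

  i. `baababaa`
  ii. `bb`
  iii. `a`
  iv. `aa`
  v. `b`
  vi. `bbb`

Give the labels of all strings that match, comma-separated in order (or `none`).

i, iii, v

i → match
ii → no match
iii → match
iv → no match
v → match
vi → no match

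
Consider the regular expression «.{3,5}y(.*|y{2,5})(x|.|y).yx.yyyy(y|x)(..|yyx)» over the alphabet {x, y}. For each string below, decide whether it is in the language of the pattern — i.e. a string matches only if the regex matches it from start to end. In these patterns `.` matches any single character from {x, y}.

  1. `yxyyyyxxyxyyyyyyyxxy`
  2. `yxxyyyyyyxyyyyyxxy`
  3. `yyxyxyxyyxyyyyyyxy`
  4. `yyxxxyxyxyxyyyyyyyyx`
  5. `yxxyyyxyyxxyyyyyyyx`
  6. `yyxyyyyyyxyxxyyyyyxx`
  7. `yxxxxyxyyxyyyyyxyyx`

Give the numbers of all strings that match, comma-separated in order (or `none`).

2, 3, 4, 5, 6, 7

1 → no match
2 → match
3 → match
4 → match
5 → match
6 → match
7 → match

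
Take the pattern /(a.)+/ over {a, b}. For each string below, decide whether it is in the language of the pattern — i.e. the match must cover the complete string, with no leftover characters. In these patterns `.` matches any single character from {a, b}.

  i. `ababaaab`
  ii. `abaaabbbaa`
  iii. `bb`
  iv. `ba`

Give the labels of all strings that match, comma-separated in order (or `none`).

i

i. `ababaaab` → match
ii. `abaaabbbaa` → no match
iii. `bb` → no match — must start with `a`
iv. `ba` → no match — must start with `a`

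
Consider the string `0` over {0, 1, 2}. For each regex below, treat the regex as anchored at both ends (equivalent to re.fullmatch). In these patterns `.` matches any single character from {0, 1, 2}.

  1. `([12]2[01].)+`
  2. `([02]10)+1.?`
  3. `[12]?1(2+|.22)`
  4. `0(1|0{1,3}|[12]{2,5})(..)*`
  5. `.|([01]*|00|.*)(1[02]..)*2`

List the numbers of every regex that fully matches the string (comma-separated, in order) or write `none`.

1 → no match
2 → no match
3 → no match
4 → no match
5 → match

5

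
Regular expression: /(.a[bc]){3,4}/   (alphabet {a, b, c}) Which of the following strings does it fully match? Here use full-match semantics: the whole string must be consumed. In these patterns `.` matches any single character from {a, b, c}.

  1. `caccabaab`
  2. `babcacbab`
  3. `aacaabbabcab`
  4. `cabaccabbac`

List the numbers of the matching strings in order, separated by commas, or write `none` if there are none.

1, 2, 3

1 → match
2 → match
3 → match
4 → no match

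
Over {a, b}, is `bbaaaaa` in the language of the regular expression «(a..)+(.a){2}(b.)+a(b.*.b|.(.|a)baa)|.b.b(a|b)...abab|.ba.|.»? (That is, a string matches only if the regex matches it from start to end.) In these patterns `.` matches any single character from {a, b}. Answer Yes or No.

No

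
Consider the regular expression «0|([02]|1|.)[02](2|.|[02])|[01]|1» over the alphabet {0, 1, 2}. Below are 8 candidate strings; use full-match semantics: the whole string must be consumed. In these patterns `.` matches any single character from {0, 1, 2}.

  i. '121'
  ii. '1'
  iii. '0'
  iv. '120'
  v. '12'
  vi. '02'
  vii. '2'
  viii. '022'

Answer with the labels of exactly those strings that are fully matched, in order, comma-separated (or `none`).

i. '121' → match
ii. '1' → match
iii. '0' → match
iv. '120' → match
v. '12' → no match
vi. '02' → no match
vii. '2' → no match
viii. '022' → match

i, ii, iii, iv, viii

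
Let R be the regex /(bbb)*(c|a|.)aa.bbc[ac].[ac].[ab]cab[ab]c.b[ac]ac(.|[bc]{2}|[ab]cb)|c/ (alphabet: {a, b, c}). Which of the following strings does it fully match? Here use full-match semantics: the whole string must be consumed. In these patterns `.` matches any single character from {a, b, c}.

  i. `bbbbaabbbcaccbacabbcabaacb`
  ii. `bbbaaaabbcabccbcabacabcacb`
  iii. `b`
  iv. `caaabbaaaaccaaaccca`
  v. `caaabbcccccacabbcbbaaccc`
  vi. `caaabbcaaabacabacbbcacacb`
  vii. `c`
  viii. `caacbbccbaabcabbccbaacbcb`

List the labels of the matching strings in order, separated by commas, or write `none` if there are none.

i, ii, v, vi, vii, viii

i → match
ii → match
iii. `b` → no match
iv → no match
v → match
vi → match
vii. `c` → match
viii → match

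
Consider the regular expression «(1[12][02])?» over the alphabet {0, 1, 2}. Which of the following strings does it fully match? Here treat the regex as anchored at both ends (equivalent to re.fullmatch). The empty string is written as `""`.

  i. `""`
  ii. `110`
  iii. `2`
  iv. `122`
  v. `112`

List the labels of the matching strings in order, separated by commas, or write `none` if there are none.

i, ii, iv, v

i → match
ii → match
iii → no match
iv → match
v → match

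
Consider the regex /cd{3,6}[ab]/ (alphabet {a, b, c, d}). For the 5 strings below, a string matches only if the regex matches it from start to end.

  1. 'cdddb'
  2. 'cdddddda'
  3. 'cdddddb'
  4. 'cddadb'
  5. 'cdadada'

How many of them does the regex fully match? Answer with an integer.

1 → match
2 → match
3 → match
4 → no match
5 → no match
Total matched: 3

3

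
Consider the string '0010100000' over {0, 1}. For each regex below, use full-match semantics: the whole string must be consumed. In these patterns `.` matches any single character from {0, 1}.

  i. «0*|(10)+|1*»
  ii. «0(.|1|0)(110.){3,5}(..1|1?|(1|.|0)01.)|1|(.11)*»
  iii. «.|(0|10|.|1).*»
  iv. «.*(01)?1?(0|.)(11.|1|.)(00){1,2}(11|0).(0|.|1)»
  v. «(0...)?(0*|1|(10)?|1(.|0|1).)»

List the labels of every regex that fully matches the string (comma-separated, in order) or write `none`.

i → no match
ii → no match
iii → match
iv → match
v → no match

iii, iv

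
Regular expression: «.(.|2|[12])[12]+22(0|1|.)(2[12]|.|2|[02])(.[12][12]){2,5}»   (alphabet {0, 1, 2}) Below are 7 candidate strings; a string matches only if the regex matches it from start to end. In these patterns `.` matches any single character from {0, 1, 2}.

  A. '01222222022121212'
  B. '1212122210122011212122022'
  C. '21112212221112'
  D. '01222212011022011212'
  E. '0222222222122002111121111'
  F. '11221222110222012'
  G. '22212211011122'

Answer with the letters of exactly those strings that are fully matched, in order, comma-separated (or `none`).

A → match
B → match
C → match
D → match
E → no match
F → no match
G → match

A, B, C, D, G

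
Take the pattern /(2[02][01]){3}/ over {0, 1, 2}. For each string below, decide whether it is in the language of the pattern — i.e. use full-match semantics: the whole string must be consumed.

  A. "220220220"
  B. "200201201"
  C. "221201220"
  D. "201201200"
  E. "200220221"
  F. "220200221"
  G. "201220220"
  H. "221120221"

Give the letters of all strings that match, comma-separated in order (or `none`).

A, B, C, D, E, F, G

A → match
B → match
C → match
D → match
E → match
F → match
G → match
H → no match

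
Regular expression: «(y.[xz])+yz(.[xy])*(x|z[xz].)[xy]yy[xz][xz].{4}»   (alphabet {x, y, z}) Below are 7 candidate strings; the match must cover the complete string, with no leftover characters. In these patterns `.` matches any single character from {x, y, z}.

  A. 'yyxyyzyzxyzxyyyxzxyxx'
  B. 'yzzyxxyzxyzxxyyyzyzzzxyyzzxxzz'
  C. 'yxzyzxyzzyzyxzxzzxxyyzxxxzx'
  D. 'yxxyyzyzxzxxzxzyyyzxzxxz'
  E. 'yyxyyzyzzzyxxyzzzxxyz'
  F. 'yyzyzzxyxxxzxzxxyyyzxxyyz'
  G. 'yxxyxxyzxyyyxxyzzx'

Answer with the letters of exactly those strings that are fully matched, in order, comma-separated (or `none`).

A → match
B → match
C → match
D → no match
E → no match
F → match
G → match

A, B, C, F, G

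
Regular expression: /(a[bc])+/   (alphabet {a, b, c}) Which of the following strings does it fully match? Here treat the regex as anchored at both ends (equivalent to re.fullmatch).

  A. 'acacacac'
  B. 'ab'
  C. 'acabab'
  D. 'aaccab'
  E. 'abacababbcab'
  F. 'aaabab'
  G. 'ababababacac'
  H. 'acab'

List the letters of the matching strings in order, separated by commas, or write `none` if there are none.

A, B, C, G, H

A → match
B → match
C → match
D → no match
E → no match
F → no match
G → match
H → match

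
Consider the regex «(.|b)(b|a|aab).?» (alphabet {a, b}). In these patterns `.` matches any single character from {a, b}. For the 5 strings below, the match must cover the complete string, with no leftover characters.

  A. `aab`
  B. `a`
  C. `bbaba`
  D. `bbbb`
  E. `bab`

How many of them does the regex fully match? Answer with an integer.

2

A → match
B → no match
C → no match
D → no match
E → match
Total matched: 2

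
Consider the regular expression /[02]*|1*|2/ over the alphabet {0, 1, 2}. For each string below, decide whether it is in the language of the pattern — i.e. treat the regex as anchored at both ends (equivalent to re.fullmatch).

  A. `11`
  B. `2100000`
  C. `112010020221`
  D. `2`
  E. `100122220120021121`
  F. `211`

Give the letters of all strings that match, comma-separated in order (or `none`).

A, D

A → match
B → no match
C → no match
D → match
E → no match
F → no match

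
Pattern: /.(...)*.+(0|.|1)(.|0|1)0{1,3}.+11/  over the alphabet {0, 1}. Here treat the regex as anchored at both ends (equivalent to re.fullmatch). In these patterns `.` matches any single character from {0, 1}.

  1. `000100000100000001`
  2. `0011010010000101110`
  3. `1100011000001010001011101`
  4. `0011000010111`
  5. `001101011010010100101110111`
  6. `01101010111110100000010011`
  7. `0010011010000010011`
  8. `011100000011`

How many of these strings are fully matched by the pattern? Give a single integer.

5

1 → no match — must end with `11`
2 → no match — must end with `11`
3 → no match — must end with `11`
4 → match
5 → match
6 → match
7 → match
8 → match
Total matched: 5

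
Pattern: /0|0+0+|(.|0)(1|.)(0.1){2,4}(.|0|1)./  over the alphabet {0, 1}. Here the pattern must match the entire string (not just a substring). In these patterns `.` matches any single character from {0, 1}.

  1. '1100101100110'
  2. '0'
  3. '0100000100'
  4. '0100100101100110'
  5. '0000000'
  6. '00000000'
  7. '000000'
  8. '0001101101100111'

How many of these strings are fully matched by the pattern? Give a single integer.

1 → match
2. '0' → match
3. '0100000100' → no match
4 → match
5. '0000000' → match
6. '00000000' → match
7. '000000' → match
8 → match
Total matched: 7

7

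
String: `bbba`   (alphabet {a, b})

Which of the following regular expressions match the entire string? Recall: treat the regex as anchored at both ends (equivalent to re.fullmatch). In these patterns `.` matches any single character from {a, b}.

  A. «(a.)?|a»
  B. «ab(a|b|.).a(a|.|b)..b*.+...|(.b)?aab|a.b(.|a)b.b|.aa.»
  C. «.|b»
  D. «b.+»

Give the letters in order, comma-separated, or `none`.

A → no match
B → no match
C → no match
D → match

D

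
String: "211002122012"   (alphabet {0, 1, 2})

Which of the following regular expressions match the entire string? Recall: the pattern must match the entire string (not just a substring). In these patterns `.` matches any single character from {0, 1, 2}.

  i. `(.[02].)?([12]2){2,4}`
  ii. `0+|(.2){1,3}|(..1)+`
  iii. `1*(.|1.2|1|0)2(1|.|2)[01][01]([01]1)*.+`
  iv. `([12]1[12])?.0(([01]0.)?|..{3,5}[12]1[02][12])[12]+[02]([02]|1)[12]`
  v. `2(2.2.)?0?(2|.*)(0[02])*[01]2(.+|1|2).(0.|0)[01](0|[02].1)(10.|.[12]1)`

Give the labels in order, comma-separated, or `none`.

iv

i → no match
ii → no match
iii → no match
iv → match
v → no match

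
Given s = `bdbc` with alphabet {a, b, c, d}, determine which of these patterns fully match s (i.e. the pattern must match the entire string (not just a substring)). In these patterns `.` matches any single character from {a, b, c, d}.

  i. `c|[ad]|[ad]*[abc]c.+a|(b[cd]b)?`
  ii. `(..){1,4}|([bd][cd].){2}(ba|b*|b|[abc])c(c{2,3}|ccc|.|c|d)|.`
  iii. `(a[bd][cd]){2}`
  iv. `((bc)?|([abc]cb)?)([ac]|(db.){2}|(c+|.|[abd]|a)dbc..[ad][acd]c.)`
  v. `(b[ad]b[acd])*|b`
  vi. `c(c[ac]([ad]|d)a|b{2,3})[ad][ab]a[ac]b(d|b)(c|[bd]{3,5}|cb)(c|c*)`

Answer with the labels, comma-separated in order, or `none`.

ii, v

i → no match
ii → match
iii → no match — must start with `a`
iv → no match
v → match
vi → no match — must start with `c`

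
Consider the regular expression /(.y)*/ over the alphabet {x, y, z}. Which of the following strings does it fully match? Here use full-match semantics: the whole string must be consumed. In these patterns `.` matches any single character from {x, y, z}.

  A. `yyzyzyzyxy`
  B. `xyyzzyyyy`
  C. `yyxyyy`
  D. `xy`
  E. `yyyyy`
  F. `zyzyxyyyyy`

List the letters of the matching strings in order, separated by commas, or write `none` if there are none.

A, C, D, F

A → match
B → no match
C → match
D → match
E → no match
F → match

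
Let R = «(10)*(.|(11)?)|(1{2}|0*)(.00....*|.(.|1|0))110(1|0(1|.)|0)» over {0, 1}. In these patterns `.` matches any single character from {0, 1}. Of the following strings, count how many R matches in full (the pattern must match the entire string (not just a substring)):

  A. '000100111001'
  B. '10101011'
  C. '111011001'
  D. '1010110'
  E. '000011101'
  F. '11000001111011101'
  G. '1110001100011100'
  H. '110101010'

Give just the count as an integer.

6

A. '000100111001' → match
B. '10101011' → match
C. '111011001' → match
D. '1010110' → no match
E. '000011101' → match
F → match
G → match
H. '110101010' → no match
Total matched: 6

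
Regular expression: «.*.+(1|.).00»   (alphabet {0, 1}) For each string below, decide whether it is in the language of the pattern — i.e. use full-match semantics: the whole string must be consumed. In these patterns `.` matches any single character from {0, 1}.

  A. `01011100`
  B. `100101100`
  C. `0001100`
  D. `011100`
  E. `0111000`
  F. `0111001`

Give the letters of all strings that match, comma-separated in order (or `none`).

A → match
B → match
C → match
D → match
E → match
F → no match — must end with `00`

A, B, C, D, E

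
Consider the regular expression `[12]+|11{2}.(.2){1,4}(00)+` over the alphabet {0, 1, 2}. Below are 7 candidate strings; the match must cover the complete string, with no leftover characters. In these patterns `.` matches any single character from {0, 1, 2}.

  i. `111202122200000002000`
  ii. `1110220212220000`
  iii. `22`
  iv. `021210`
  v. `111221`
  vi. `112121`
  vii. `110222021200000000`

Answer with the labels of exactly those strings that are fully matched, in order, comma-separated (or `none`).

ii, iii, v, vi

i → no match
ii → match
iii. `22` → match
iv. `021210` → no match
v. `111221` → match
vi. `112121` → match
vii → no match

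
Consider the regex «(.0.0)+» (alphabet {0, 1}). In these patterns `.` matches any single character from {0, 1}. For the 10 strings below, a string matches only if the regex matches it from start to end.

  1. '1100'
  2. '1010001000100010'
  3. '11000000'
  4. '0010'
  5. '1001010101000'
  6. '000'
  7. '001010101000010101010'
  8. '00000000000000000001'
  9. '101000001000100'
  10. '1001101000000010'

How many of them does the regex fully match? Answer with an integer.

1 → no match
2 → match
3 → no match
4 → match
5 → no match
6 → no match
7 → no match
8 → no match — must end with '0'
9 → no match
10 → no match
Total matched: 2

2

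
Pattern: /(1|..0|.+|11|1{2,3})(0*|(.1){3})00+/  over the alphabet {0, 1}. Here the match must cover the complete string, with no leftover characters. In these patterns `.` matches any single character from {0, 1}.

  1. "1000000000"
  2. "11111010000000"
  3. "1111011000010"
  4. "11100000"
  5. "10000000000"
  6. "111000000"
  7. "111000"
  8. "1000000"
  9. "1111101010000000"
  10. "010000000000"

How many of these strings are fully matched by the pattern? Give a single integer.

1 → match
2 → match
3 → no match
4 → match
5 → match
6 → match
7 → match
8 → match
9 → match
10 → match
Total matched: 9

9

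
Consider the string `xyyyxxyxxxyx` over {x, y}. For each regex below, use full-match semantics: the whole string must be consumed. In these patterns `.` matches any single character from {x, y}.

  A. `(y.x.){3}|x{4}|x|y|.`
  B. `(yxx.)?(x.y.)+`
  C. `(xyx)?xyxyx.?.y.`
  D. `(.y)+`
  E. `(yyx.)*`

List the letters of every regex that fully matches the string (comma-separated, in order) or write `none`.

A → no match
B → match
C → no match
D → no match — must end with `y`
E → no match

B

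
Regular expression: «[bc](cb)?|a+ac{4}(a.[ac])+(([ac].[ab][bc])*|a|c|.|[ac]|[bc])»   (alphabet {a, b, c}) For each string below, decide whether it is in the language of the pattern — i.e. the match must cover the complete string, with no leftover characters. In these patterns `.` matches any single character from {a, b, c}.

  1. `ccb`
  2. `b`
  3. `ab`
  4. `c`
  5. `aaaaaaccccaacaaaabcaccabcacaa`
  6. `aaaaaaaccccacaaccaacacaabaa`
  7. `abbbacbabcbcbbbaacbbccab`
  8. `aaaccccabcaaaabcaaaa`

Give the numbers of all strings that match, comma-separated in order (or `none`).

1 → match
2 → match
3 → no match
4 → match
5 → match
6 → match
7 → no match
8 → match

1, 2, 4, 5, 6, 8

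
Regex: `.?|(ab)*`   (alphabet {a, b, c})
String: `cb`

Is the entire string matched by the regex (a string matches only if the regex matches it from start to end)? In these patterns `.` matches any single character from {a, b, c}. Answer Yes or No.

No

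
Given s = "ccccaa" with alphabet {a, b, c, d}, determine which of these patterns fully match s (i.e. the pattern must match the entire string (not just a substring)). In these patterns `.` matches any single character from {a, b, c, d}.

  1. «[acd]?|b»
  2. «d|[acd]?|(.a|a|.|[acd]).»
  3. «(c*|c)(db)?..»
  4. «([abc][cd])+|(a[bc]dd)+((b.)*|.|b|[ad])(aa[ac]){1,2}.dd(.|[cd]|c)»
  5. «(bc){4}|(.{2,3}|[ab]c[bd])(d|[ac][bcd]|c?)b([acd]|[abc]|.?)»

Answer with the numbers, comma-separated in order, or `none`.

1 → no match
2 → no match
3 → match
4 → no match
5 → no match

3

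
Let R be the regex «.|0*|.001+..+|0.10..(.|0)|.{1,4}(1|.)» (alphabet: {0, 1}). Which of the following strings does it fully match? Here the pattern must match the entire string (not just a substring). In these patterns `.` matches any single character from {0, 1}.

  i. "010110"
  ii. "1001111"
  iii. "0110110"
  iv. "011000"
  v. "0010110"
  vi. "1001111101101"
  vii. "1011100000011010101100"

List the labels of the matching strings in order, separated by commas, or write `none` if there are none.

i → no match
ii → match
iii → match
iv → no match
v → match
vi → match
vii → no match

ii, iii, v, vi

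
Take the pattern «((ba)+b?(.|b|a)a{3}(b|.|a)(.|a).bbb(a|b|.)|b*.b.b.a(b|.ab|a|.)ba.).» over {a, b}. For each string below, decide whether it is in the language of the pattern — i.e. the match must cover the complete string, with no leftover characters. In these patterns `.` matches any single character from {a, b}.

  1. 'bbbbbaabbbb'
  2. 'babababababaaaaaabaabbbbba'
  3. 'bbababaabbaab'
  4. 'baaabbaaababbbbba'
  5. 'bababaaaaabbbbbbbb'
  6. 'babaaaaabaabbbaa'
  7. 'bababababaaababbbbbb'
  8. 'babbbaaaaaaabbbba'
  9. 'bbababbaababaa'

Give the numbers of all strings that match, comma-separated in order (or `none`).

3, 5, 6, 7

1 → no match
2 → no match
3 → match
4 → no match
5 → match
6 → match
7 → match
8 → no match
9 → no match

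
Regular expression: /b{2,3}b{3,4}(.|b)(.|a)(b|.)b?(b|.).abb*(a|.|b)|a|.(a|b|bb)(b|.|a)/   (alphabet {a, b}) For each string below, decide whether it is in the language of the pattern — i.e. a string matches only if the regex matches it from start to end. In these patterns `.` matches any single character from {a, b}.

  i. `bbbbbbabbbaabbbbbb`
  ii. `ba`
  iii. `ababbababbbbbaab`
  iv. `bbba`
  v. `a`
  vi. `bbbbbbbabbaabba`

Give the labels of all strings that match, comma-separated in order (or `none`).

i → match
ii. `ba` → no match
iii → no match
iv. `bbba` → match
v. `a` → match
vi → match

i, iv, v, vi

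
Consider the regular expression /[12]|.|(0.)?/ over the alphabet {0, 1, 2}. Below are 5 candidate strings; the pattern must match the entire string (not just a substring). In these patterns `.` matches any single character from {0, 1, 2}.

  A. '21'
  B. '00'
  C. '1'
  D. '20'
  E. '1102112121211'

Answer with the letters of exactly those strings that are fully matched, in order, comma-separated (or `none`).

B, C

A → no match
B → match
C → match
D → no match
E → no match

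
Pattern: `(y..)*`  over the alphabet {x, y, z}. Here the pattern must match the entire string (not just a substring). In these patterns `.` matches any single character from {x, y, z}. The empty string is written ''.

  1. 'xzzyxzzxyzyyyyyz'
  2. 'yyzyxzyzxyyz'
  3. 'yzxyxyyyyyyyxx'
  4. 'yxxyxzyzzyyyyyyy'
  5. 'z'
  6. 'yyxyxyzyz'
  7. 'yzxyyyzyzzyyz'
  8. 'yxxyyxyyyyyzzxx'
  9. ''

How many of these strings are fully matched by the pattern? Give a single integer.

2

1 → no match
2 → match
3 → no match
4 → no match
5 → no match
6 → no match
7 → no match
8 → no match
9 → match
Total matched: 2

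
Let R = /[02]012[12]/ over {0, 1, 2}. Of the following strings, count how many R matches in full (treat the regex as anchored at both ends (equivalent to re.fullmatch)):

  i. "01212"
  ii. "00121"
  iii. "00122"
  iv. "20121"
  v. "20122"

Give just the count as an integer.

4

i. "01212" → no match
ii. "00121" → match
iii. "00122" → match
iv. "20121" → match
v. "20122" → match
Total matched: 4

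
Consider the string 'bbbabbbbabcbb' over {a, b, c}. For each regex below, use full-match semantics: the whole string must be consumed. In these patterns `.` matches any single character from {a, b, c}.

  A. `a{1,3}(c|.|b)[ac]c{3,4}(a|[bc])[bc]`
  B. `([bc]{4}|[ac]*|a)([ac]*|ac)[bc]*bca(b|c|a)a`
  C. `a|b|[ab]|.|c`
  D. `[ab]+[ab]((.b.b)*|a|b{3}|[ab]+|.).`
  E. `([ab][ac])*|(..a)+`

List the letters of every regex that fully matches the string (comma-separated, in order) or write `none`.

A → no match — must start with 'a'
B → no match — must end with 'a'
C → no match
D → match
E → no match

D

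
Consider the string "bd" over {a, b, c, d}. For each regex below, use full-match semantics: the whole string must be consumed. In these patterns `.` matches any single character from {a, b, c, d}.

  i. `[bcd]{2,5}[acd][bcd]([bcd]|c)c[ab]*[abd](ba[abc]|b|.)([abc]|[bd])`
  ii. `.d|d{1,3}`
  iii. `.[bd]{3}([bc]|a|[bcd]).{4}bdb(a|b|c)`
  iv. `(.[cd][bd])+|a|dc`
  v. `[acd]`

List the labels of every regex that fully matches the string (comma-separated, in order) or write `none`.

i → no match
ii → match
iii → no match
iv → no match
v → no match

ii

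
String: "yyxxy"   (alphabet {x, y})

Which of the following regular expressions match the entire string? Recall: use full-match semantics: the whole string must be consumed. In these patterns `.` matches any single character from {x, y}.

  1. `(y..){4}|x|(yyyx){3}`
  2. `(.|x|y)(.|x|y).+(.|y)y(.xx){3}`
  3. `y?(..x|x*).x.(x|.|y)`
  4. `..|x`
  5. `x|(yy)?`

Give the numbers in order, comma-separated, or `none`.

3

1 → no match
2 → no match — must end with "xx"
3 → match
4 → no match
5 → no match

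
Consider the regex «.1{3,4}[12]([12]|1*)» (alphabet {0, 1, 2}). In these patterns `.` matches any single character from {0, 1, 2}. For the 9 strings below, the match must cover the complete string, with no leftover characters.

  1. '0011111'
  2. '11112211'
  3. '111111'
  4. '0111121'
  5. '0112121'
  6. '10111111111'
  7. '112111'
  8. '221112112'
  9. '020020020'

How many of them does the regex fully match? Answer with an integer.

1. '0011111' → no match
2. '11112211' → no match
3. '111111' → match
4. '0111121' → match
5. '0112121' → no match
6. '10111111111' → no match
7. '112111' → no match
8. '221112112' → no match
9. '020020020' → no match
Total matched: 2

2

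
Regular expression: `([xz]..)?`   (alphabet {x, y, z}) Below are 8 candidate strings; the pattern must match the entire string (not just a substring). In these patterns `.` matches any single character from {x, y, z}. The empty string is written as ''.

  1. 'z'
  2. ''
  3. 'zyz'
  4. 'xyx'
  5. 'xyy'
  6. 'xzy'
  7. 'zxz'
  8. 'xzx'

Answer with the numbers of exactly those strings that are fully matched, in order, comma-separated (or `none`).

2, 3, 4, 5, 6, 7, 8

1 → no match
2 → match
3 → match
4 → match
5 → match
6 → match
7 → match
8 → match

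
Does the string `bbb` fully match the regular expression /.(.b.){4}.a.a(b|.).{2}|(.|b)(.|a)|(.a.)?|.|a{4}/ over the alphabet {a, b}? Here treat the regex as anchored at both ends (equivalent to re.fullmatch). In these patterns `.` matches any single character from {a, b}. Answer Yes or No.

No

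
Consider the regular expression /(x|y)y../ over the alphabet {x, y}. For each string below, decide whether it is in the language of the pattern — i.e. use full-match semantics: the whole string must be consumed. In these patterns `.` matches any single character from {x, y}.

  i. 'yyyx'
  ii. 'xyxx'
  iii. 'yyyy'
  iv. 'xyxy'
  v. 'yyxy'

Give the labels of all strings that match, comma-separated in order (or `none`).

i → match
ii → match
iii → match
iv → match
v → match

i, ii, iii, iv, v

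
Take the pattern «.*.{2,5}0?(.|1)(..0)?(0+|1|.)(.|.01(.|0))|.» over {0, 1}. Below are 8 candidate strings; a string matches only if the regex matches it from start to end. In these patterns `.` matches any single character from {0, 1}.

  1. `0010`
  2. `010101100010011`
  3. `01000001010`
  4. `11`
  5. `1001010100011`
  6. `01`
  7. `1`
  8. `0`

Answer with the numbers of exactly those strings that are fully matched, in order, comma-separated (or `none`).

2, 3, 5, 7, 8

1 → no match
2 → match
3 → match
4 → no match
5 → match
6 → no match
7 → match
8 → match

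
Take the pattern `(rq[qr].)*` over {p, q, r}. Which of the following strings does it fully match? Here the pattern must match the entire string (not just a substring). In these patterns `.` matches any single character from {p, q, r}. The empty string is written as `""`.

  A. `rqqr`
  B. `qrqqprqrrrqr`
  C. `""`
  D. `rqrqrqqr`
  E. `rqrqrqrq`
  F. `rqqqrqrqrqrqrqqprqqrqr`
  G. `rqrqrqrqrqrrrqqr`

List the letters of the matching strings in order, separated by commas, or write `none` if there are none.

A, C, D, E, G

A. `rqqr` → match
B. `qrqqprqrrrqr` → no match
C. `""` → match
D. `rqrqrqqr` → match
E. `rqrqrqrq` → match
F → no match
G → match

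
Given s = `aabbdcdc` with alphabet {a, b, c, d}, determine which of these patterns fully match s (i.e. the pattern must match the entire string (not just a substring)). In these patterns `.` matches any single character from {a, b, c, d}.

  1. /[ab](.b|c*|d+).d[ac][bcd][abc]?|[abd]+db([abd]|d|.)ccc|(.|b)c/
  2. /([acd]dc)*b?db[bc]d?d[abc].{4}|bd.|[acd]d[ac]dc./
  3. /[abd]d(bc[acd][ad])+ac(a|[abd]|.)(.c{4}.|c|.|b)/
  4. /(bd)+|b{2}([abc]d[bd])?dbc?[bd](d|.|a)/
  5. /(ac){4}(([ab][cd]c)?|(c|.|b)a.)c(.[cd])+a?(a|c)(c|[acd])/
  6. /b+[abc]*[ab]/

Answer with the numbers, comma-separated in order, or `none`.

1

1 → match
2 → no match
3 → no match
4 → no match
5 → no match — must start with `ac`
6 → no match — must start with `b`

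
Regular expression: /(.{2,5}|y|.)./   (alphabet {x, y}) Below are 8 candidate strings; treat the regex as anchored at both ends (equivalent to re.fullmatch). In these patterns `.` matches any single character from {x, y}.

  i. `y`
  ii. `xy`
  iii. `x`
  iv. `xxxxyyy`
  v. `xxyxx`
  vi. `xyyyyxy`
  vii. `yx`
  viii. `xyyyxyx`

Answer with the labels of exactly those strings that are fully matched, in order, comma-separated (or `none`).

i → no match
ii → match
iii → no match
iv → no match
v → match
vi → no match
vii → match
viii → no match

ii, v, vii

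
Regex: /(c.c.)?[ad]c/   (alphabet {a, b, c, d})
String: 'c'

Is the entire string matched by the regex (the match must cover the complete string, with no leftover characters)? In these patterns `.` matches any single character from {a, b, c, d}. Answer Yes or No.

No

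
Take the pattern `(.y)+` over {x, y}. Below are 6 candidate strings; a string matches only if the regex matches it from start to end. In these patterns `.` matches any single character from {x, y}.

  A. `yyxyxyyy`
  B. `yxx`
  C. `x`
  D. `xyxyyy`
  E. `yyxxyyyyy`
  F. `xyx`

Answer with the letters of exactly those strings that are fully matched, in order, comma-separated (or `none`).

A, D

A → match
B → no match — must end with `y`
C → no match — must end with `y`
D → match
E → no match
F → no match — must end with `y`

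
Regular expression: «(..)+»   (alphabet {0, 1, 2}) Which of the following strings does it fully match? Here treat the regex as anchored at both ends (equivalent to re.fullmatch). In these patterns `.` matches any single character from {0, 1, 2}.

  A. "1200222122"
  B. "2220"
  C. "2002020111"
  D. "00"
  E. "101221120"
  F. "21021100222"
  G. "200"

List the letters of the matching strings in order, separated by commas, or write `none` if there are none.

A, B, C, D

A → match
B → match
C → match
D → match
E → no match
F → no match
G → no match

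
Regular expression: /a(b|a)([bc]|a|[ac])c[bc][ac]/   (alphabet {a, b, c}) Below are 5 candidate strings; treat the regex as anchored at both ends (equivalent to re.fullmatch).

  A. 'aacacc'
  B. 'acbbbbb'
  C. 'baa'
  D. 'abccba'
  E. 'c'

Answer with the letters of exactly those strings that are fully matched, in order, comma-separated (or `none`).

A. 'aacacc' → no match
B. 'acbbbbb' → no match
C. 'baa' → no match — must start with 'a'
D. 'abccba' → match
E. 'c' → no match — must start with 'a'

D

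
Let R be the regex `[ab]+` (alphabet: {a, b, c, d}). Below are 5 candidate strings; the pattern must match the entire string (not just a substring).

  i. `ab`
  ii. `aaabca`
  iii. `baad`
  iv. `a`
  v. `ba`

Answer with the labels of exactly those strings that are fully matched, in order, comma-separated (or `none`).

i. `ab` → match
ii. `aaabca` → no match
iii. `baad` → no match
iv. `a` → match
v. `ba` → match

i, iv, v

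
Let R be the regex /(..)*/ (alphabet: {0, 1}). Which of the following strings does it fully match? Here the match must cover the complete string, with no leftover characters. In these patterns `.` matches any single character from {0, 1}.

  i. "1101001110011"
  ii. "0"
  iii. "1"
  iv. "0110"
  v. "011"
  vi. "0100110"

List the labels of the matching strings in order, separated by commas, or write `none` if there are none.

i → no match
ii → no match
iii → no match
iv → match
v → no match
vi → no match

iv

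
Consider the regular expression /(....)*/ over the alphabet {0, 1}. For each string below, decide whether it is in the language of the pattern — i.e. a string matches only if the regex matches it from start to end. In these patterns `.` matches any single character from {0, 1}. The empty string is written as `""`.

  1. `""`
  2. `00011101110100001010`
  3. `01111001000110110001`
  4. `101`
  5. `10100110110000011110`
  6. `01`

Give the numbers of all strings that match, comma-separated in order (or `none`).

1 → match
2 → match
3 → match
4 → no match
5 → match
6 → no match

1, 2, 3, 5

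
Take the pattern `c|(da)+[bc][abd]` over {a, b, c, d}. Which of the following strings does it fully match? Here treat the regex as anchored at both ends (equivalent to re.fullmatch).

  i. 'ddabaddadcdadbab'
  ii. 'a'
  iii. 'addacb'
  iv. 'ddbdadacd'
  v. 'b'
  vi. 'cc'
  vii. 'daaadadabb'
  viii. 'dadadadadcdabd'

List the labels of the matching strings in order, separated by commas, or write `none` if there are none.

none

i → no match
ii → no match
iii → no match
iv → no match
v → no match
vi → no match
vii → no match
viii → no match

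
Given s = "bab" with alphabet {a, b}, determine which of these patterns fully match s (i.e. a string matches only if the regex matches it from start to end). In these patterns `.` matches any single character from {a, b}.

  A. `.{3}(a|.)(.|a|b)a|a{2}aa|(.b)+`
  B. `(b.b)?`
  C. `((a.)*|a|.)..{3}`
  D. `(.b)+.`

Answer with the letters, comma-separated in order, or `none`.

A → no match
B → match
C → no match
D → no match

B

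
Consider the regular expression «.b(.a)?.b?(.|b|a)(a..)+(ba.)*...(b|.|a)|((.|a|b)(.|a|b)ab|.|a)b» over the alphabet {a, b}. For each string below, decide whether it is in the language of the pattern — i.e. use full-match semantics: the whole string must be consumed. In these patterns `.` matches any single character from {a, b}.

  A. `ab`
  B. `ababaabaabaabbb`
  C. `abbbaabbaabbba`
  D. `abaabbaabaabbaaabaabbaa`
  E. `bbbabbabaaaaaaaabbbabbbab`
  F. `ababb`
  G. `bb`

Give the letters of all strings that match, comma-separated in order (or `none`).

A, B, C, D, E, F, G

A. `ab` → match
B → match
C → match
D → match
E → match
F. `ababb` → match
G. `bb` → match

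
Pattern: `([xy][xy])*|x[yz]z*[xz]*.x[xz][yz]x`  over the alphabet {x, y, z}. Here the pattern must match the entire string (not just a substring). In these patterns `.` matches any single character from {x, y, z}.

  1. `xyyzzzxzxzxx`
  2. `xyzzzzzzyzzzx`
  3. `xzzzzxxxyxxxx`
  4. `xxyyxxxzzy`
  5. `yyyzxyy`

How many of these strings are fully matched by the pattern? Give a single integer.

0

1 → no match
2 → no match
3 → no match
4 → no match
5 → no match
Total matched: 0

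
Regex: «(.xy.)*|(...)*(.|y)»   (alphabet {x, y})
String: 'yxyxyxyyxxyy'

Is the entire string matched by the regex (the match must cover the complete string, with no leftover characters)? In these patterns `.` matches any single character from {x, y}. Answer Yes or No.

Yes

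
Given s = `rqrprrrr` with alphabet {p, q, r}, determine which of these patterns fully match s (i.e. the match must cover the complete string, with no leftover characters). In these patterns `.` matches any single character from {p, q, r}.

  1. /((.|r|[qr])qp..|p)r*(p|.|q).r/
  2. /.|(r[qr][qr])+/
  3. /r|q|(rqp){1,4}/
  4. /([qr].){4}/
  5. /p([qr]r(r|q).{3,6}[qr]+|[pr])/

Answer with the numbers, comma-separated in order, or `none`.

1 → no match
2 → no match
3 → no match
4 → match
5 → no match — must start with `p`

4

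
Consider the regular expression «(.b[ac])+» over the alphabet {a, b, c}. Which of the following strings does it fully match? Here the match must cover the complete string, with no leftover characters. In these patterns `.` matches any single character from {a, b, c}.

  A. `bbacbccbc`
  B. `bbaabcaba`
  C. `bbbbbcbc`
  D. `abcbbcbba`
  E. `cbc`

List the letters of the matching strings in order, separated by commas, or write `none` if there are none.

A, B, D, E

A → match
B → match
C → no match
D → match
E → match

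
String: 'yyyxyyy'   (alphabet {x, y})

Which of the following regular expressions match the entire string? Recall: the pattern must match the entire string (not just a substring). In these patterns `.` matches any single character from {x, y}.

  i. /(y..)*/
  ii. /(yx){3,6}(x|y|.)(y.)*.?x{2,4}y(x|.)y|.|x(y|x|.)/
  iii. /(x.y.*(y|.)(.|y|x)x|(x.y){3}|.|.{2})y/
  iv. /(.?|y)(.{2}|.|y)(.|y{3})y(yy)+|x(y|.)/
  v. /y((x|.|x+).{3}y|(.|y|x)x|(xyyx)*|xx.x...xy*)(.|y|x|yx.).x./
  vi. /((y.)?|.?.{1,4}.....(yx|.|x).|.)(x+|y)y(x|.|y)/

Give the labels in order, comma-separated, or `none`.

iv

i → no match
ii → no match
iii → no match
iv → match
v → no match
vi → no match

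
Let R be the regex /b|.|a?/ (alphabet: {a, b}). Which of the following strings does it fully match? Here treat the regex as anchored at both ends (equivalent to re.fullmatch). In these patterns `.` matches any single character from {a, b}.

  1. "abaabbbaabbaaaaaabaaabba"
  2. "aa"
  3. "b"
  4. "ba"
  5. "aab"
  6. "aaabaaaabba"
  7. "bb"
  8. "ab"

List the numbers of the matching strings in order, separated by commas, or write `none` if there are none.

1 → no match
2. "aa" → no match
3. "b" → match
4. "ba" → no match
5. "aab" → no match
6. "aaabaaaabba" → no match
7. "bb" → no match
8. "ab" → no match

3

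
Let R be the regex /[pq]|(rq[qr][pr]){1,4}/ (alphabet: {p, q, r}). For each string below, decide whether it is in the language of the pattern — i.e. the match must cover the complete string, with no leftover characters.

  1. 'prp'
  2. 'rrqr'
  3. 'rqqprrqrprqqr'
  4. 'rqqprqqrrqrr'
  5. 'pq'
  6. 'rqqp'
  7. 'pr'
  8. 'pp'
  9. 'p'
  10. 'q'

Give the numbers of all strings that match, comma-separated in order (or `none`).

4, 6, 9, 10

1 → no match
2 → no match
3 → no match
4 → match
5 → no match
6 → match
7 → no match
8 → no match
9 → match
10 → match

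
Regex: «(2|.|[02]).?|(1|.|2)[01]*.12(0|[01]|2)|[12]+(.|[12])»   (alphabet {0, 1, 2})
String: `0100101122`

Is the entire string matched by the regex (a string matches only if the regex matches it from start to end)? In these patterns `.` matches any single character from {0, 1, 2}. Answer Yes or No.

Yes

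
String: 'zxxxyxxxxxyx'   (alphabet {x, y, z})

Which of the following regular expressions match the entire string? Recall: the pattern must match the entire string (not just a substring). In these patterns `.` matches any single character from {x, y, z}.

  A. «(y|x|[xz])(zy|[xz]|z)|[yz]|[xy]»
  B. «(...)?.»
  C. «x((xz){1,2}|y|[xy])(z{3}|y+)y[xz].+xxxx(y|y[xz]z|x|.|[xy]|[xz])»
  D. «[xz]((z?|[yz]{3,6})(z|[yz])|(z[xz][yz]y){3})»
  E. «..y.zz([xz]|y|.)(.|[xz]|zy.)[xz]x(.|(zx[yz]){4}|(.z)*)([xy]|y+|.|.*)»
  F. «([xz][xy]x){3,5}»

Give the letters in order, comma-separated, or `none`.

A → no match
B → no match
C → no match — must start with 'x'
D → no match
E → no match
F → match

F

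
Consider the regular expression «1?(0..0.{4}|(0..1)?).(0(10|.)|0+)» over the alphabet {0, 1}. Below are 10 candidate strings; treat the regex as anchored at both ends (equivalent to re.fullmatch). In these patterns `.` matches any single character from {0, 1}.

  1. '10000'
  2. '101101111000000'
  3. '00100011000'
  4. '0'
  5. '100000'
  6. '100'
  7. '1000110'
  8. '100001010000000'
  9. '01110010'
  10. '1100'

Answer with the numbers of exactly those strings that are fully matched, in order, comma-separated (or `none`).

1, 2, 3, 5, 6, 7, 8, 9, 10

1. '10000' → match
2 → match
3. '00100011000' → match
4. '0' → no match
5. '100000' → match
6. '100' → match
7. '1000110' → match
8 → match
9. '01110010' → match
10. '1100' → match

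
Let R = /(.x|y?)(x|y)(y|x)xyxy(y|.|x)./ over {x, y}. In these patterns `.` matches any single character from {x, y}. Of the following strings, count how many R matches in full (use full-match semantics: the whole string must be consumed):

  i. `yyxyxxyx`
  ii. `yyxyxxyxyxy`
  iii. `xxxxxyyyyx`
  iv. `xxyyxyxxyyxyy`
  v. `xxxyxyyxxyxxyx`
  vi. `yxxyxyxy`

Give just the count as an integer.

1

i. `yyxyxxyx` → no match
ii. `yyxyxxyxyxy` → no match
iii. `xxxxxyyyyx` → no match
iv → no match
v → no match
vi. `yxxyxyxy` → match
Total matched: 1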